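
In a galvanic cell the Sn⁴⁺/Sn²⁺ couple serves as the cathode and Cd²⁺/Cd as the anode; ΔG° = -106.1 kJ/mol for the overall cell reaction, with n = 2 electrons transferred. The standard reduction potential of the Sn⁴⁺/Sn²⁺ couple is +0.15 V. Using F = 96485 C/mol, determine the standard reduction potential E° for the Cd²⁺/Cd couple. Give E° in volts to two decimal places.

E°cell = −ΔG°/(nF) = −(-106.1×10³)/((2)(96485)) = +0.550 V.
Since Sn⁴⁺/Sn²⁺ is the cathode and Cd²⁺/Cd the anode, E°cell = E°(Sn⁴⁺/Sn²⁺) − E°(Cd²⁺/Cd).
So E°(Cd²⁺/Cd) = E°(Sn⁴⁺/Sn²⁺) − E°cell = (+0.15) − (+0.550) = -0.40 V.

-0.40 V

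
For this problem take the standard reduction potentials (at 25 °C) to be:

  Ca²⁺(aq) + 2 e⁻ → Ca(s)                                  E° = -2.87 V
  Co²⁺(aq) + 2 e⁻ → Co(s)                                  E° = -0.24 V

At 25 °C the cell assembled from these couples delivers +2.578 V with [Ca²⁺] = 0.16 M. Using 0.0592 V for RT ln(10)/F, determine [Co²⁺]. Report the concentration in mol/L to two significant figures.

0.0028 M

Co²⁺/Co is the cathode, Ca²⁺/Ca the anode: E°cell = +2.63 V, n = 2.
Overall reaction: Co²⁺(aq) + Ca(s) → Co(s) + Ca²⁺(aq); Q = [Ca²⁺]^1/[Co²⁺]^1.
From E = E° − (0.0592/n) log Q: log Q = (E° − E)·n/0.0592 = (+2.63 − (+2.578))·2/0.0592 = 1.7568.
So 1·log[Co²⁺] = 1·log(0.16) − log Q = -0.7959 − (1.7568) = -2.5527; [Co²⁺] = 10^(-2.5527) ≈ 0.0028 M.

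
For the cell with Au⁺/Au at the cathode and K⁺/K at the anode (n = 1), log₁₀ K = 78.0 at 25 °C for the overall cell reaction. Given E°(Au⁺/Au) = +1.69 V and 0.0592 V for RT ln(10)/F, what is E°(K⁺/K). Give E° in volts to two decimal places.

E°cell = (0.0592/n)·log K = (0.0592/1)(78.0) = +4.618 V.
Since Au⁺/Au is the cathode and K⁺/K the anode, E°cell = E°(Au⁺/Au) − E°(K⁺/K).
So E°(K⁺/K) = E°(Au⁺/Au) − E°cell = (+1.69) − (+4.618) = -2.93 V.

-2.93 V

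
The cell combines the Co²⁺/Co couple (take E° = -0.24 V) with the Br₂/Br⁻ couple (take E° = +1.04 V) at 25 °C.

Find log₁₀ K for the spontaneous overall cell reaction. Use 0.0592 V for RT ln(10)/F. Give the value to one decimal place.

Cathode: Br₂/Br⁻; anode: Co²⁺/Co. E°cell = +1.28 V, n = 2.
log K = nE°cell / 0.0592 = (2)(+1.28) / 0.0592 = 43.2.

43.2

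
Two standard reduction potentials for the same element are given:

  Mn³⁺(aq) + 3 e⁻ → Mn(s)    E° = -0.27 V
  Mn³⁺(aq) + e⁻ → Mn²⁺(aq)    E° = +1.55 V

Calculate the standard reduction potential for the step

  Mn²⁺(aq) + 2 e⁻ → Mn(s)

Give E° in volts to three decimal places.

-1.180 V

Sequential free energies add, so n₃E°₃ = n₁E°₁ + n₂E°₂.
With n₃ = 3, and the known step contributing 1×(+1.55) V, the unknown satisfies 2·E° = 3×(-0.27) − 1×(+1.55) = -2.360.
E° = -2.360 / 2 = -1.180 V.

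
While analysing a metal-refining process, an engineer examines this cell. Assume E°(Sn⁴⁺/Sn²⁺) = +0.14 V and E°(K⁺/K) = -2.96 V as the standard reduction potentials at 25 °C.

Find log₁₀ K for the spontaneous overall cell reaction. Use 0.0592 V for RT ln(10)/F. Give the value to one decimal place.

104.7

Cathode: Sn⁴⁺/Sn²⁺; anode: K⁺/K. E°cell = +3.10 V, n = 2.
log K = nE°cell / 0.0592 = (2)(+3.10) / 0.0592 = 104.7.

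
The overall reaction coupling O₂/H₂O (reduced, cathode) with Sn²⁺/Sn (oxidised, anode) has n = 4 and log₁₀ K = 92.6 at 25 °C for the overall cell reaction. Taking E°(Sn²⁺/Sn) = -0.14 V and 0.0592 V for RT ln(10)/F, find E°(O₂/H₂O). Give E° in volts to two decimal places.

E°cell = (0.0592/n)·log K = (0.0592/4)(92.6) = +1.370 V.
Since O₂/H₂O is the cathode and Sn²⁺/Sn the anode, E°cell = E°(O₂/H₂O) − E°(Sn²⁺/Sn).
So E°(O₂/H₂O) = E°cell + E°(Sn²⁺/Sn) = +1.370 + (-0.14) = +1.23 V.

+1.23 V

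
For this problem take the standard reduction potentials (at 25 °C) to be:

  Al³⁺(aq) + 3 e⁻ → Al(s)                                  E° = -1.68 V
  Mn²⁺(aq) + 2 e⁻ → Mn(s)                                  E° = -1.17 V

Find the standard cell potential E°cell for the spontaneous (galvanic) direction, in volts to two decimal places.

+0.51 V

The Mn²⁺/Mn couple has the higher reduction potential, so it is the cathode; Al³⁺/Al is oxidised at the anode.
E°cell = E°(cathode) − E°(anode) = (-1.17) − (-1.68) = +0.51 V.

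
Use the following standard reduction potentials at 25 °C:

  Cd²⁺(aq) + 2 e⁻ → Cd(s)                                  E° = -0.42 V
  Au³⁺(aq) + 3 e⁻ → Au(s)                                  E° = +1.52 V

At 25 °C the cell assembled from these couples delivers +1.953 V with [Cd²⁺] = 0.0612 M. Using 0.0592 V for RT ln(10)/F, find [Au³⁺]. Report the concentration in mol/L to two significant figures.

0.069 M

Au³⁺/Au is the cathode, Cd²⁺/Cd the anode: E°cell = +1.94 V, n = 6.
Overall reaction: 2 Au³⁺(aq) + 3 Cd(s) → 2 Au(s) + 3 Cd²⁺(aq); Q = [Cd²⁺]^3/[Au³⁺]^2.
From E = E° − (0.0592/n) log Q: log Q = (E° − E)·n/0.0592 = (+1.94 − (+1.953))·6/0.0592 = -1.3176.
So 2·log[Au³⁺] = 3·log(0.0612) − log Q = -3.6397 − (-1.3176) = -2.3221; log[Au³⁺] = -2.3221 / 2 = -1.1610; [Au³⁺] = 10^(-1.1610) ≈ 0.069 M.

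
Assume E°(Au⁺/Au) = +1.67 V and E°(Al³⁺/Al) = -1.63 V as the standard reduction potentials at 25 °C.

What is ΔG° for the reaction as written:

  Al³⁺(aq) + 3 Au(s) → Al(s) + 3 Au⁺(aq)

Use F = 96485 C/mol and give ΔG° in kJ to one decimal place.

As written, Al³⁺/Al is reduced (cathode) and Au⁺/Au is oxidised (anode), so E°cell = (-1.63) − (+1.67) = -3.30 V.
Balancing electrons gives n = 3.
ΔG° = −nFE° = −(3)(96485)(-3.30) = 955,202 J = +955.2 kJ.

+955.2 kJ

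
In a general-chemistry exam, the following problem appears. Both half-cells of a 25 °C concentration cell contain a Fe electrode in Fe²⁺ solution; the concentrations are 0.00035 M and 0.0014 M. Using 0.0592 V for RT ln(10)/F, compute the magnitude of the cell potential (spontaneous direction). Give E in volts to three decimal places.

For a concentration cell E°cell = 0. The 0.0014 M side is the cathode (reduction is favoured where [Fe²⁺] is higher).
With n = 2, E = −(0.0592/2) log([Fe²⁺]ₐₙ/[Fe²⁺]꜀ₐₜ) = −(0.0592/2) log(0.00035/0.0014) = −(0.0592/2)(-0.602) = +0.018 V.

+0.018 V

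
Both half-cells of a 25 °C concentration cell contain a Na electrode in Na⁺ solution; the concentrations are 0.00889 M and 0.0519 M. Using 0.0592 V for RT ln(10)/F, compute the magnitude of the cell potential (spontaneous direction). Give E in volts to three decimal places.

For a concentration cell E°cell = 0. The 0.0519 M side is the cathode (reduction is favoured where [Na⁺] is higher).
With n = 1, E = −(0.0592/1) log([Na⁺]ₐₙ/[Na⁺]꜀ₐₜ) = −(0.0592/1) log(0.00889/0.0519) = −(0.0592/1)(-0.766) = +0.045 V.

+0.045 V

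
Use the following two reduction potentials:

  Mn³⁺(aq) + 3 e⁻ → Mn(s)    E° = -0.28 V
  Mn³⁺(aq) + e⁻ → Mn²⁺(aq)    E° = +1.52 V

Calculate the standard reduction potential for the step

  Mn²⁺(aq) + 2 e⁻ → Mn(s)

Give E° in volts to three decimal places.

Sequential free energies add, so n₃E°₃ = n₁E°₁ + n₂E°₂.
With n₃ = 3, and the known step contributing 1×(+1.52) V, the unknown satisfies 2·E° = 3×(-0.28) − 1×(+1.52) = -2.360.
E° = -2.360 / 2 = -1.180 V.

-1.180 V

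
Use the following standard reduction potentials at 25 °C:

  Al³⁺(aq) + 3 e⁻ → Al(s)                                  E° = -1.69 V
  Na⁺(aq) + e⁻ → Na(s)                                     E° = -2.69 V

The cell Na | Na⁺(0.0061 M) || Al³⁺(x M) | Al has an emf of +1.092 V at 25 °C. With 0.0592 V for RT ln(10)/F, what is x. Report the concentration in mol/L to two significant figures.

0.010 M

Al³⁺/Al is the cathode, Na⁺/Na the anode: E°cell = +1.00 V, n = 3.
Overall reaction: Al³⁺(aq) + 3 Na(s) → Al(s) + 3 Na⁺(aq); Q = [Na⁺]^3/[Al³⁺]^1.
From E = E° − (0.0592/n) log Q: log Q = (E° − E)·n/0.0592 = (+1.00 − (+1.092))·3/0.0592 = -4.6622.
So 1·log[Al³⁺] = 3·log(0.0061) − log Q = -6.6440 − (-4.6622) = -1.9818; [Al³⁺] = 10^(-1.9818) ≈ 0.010 M.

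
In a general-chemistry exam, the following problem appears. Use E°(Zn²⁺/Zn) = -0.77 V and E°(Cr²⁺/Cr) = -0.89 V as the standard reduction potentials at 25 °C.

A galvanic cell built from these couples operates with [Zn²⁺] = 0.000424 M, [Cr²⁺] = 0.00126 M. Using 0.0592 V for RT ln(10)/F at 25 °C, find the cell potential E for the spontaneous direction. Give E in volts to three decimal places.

Zn²⁺/Zn is the cathode (higher E°), Cr²⁺/Cr the anode: E°cell = -0.77 − (-0.89) = +0.12 V, n = 2.
Overall: Zn²⁺(aq) + Cr(s) → Zn(s) + Cr²⁺(aq)
Q = [Cr²⁺] / ([Zn²⁺]); log Q = 0.473.
E = E° − (0.0592/n) log Q = +0.12 − (0.0592/2)(0.473) = +0.106 V.

+0.106 V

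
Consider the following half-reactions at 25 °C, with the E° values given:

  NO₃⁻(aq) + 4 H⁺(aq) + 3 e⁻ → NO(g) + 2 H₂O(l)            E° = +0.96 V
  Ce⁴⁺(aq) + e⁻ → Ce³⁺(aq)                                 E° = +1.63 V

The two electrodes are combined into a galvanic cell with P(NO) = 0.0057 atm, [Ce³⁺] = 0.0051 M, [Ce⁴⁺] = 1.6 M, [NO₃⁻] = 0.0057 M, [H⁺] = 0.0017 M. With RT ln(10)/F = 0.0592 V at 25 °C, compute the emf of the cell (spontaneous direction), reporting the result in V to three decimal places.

Ce⁴⁺/Ce³⁺ is the cathode (higher E°), NO₃⁻/NO the anode: E°cell = +1.63 − (+0.96) = +0.67 V, n = 3.
Overall: 3 Ce⁴⁺(aq) + NO(g) + 2 H₂O(l) → 3 Ce³⁺(aq) + NO₃⁻(aq) + 4 H⁺(aq)
Q = [Ce³⁺]^3·[NO₃⁻]·[H⁺]^4 / ([Ce⁴⁺]^3·P(NO)); log Q = -18.568.
E = E° − (0.0592/n) log Q = +0.67 − (0.0592/3)(-18.568) = +1.036 V.

+1.036 V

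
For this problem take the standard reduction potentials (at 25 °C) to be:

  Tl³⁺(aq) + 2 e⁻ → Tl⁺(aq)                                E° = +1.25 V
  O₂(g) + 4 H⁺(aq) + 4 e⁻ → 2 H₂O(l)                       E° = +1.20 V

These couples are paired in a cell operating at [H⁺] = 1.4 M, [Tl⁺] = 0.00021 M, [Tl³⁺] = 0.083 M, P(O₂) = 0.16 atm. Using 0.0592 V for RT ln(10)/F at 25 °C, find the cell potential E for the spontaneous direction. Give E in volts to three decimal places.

Tl³⁺/Tl⁺ is the cathode (higher E°), O₂/H₂O the anode: E°cell = +1.25 − (+1.20) = +0.05 V, n = 4.
Overall: 2 Tl³⁺(aq) + 2 H₂O(l) → 2 Tl⁺(aq) + O₂(g) + 4 H⁺(aq)
Q = [Tl⁺]^2·P(O₂)·[H⁺]^4 / ([Tl³⁺]^2); log Q = -5.405.
E = E° − (0.0592/n) log Q = +0.05 − (0.0592/4)(-5.405) = +0.130 V.

+0.130 V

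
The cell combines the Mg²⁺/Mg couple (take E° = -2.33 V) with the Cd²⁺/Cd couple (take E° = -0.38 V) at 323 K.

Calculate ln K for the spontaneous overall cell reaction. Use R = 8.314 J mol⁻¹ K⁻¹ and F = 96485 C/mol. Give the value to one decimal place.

140.1

Cathode: Cd²⁺/Cd; anode: Mg²⁺/Mg. E°cell = (-0.38) − (-2.33) = +1.95 V, with n = 2.
ΔG° = −nFE° = −RT ln K, so ln K = nFE°/(RT) = (2)(96485)(+1.95) / ((8.314)(323)) = 140.124.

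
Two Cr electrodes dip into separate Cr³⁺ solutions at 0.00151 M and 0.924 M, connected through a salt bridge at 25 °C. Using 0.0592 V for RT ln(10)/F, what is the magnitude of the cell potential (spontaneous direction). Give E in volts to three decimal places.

For a concentration cell E°cell = 0. The 0.924 M side is the cathode (reduction is favoured where [Cr³⁺] is higher).
With n = 3, E = −(0.0592/3) log([Cr³⁺]ₐₙ/[Cr³⁺]꜀ₐₜ) = −(0.0592/3) log(0.00151/0.924) = −(0.0592/3)(-2.787) = +0.055 V.

+0.055 V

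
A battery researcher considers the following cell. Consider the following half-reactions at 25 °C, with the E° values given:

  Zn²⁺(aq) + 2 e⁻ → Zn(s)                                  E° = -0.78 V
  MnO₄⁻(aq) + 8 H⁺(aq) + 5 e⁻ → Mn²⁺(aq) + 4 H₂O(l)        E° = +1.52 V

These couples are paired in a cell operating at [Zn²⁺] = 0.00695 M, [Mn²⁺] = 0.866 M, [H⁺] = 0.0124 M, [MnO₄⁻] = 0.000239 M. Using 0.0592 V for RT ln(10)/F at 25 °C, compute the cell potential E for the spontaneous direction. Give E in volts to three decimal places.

MnO₄⁻/Mn²⁺ is the cathode (higher E°), Zn²⁺/Zn the anode: E°cell = +1.52 − (-0.78) = +2.30 V, n = 10.
Overall: 2 MnO₄⁻(aq) + 16 H⁺(aq) + 5 Zn(s) → 2 Mn²⁺(aq) + 8 H₂O(l) + 5 Zn²⁺(aq)
Q = [Mn²⁺]^2·[Zn²⁺]^5 / ([MnO₄⁻]^2·[H⁺]^16); log Q = 26.833.
E = E° − (0.0592/n) log Q = +2.30 − (0.0592/10)(26.833) = +2.141 V.

+2.141 V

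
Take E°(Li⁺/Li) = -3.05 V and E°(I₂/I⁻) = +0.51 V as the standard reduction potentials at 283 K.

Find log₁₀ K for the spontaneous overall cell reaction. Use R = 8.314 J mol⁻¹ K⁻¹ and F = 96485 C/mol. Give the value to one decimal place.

Cathode: I₂/I⁻; anode: Li⁺/Li. E°cell = (+0.51) − (-3.05) = +3.56 V, with n = 2.
ΔG° = −nFE° = −RT ln K, so ln K = nFE°/(RT) = (2)(96485)(+3.56) / ((8.314)(283)) = 291.973.
log₁₀ K = 291.973 / ln 10 = 126.8.

126.8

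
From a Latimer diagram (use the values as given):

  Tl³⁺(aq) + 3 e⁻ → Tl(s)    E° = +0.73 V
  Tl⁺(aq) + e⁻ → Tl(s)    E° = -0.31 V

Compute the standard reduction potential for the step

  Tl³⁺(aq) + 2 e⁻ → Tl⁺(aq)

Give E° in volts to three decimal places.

Sequential free energies add, so n₃E°₃ = n₁E°₁ + n₂E°₂.
With n₃ = 3, and the known step contributing 1×(-0.31) V, the unknown satisfies 2·E° = 3×(+0.73) − 1×(-0.31) = +2.500.
E° = +2.500 / 2 = +1.250 V.

+1.250 V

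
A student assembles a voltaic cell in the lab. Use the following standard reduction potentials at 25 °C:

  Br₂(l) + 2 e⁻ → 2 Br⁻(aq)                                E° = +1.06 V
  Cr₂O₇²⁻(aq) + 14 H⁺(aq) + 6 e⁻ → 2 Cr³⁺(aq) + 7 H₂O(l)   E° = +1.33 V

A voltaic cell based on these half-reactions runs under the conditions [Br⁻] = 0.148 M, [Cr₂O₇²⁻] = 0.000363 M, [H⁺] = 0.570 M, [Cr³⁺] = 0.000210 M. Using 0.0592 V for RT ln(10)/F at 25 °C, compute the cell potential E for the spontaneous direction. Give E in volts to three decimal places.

Cr₂O₇²⁻/Cr³⁺ is the cathode (higher E°), Br₂/Br⁻ the anode: E°cell = +1.33 − (+1.06) = +0.27 V, n = 6.
Overall: Cr₂O₇²⁻(aq) + 14 H⁺(aq) + 6 Br⁻(aq) → 2 Cr³⁺(aq) + 7 H₂O(l) + 3 Br₂(l)
Q = [Cr³⁺]^2 / ([Cr₂O₇²⁻]·[H⁺]^14·[Br⁻]^6); log Q = 4.481.
E = E° − (0.0592/n) log Q = +0.27 − (0.0592/6)(4.481) = +0.226 V.

+0.226 V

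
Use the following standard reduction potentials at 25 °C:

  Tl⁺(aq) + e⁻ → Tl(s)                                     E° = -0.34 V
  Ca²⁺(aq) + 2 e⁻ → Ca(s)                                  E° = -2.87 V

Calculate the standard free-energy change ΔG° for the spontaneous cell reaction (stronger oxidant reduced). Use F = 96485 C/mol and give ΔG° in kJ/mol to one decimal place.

-488.2 kJ/mol

Tl⁺/Tl (E° = -0.34 V) is the cathode; Ca²⁺/Ca (E° = -2.87 V) is the anode, so E°cell = +2.53 V.
Balancing electrons gives n = 2 (lcm of 1 and 2).
ΔG° = −nFE° = −(2)(96485)(+2.53) = -488,214 J = -488.2 kJ/mol.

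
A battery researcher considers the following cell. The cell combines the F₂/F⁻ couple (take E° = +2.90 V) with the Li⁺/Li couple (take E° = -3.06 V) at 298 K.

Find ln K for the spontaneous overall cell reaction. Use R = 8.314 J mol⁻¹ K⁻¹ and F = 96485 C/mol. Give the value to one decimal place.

464.2

Cathode: F₂/F⁻; anode: Li⁺/Li. E°cell = (+2.90) − (-3.06) = +5.96 V, with n = 2.
ΔG° = −nFE° = −RT ln K, so ln K = nFE°/(RT) = (2)(96485)(+5.96) / ((8.314)(298)) = 464.205.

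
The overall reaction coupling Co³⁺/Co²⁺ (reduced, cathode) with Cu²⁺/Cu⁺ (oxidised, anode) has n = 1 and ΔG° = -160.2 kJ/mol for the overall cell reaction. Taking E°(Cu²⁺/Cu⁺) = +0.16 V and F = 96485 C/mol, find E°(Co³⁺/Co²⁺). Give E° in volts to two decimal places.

+1.82 V

E°cell = −ΔG°/(nF) = −(-160.2×10³)/((1)(96485)) = +1.660 V.
Since Co³⁺/Co²⁺ is the cathode and Cu²⁺/Cu⁺ the anode, E°cell = E°(Co³⁺/Co²⁺) − E°(Cu²⁺/Cu⁺).
So E°(Co³⁺/Co²⁺) = E°cell + E°(Cu²⁺/Cu⁺) = +1.660 + (+0.16) = +1.82 V.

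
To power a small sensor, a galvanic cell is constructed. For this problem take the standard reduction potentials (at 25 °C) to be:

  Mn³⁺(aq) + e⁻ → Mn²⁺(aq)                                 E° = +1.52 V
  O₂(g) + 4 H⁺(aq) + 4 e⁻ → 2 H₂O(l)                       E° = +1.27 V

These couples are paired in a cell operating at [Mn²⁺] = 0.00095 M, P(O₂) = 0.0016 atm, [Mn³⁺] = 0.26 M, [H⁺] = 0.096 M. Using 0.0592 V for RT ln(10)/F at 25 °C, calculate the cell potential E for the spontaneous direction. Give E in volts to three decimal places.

+0.496 V

Mn³⁺/Mn²⁺ is the cathode (higher E°), O₂/H₂O the anode: E°cell = +1.52 − (+1.27) = +0.25 V, n = 4.
Overall: 4 Mn³⁺(aq) + 2 H₂O(l) → 4 Mn²⁺(aq) + O₂(g) + 4 H⁺(aq)
Q = [Mn²⁺]^4·P(O₂)·[H⁺]^4 / ([Mn³⁺]^4); log Q = -16.616.
E = E° − (0.0592/n) log Q = +0.25 − (0.0592/4)(-16.616) = +0.496 V.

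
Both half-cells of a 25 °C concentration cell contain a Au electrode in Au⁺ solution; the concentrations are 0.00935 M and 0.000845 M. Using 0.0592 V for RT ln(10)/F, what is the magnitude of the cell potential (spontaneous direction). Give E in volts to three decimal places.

+0.062 V

For a concentration cell E°cell = 0. The 0.00935 M side is the cathode (reduction is favoured where [Au⁺] is higher).
With n = 1, E = −(0.0592/1) log([Au⁺]ₐₙ/[Au⁺]꜀ₐₜ) = −(0.0592/1) log(0.000845/0.00935) = −(0.0592/1)(-1.044) = +0.062 V.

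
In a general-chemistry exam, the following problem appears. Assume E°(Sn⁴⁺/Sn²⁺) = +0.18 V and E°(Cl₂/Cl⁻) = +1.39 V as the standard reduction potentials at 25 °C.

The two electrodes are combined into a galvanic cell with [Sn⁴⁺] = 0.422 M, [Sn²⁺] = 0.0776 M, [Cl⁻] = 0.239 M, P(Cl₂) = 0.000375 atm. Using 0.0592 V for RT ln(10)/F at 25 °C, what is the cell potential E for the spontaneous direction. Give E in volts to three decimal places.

+1.124 V

Cl₂/Cl⁻ is the cathode (higher E°), Sn⁴⁺/Sn²⁺ the anode: E°cell = +1.39 − (+0.18) = +1.21 V, n = 2.
Overall: Cl₂(g) + Sn²⁺(aq) → 2 Cl⁻(aq) + Sn⁴⁺(aq)
Q = [Cl⁻]^2·[Sn⁴⁺] / (P(Cl₂)·[Sn²⁺]); log Q = 2.918.
E = E° − (0.0592/n) log Q = +1.21 − (0.0592/2)(2.918) = +1.124 V.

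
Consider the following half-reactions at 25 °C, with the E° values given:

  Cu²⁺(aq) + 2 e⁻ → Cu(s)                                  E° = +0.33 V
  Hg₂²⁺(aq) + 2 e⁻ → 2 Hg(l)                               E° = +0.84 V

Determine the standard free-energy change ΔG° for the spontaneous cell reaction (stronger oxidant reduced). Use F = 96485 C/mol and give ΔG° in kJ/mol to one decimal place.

-98.4 kJ/mol

Hg₂²⁺/Hg (E° = +0.84 V) is the cathode; Cu²⁺/Cu (E° = +0.33 V) is the anode, so E°cell = +0.51 V.
Balancing electrons gives n = 2 (lcm of 2 and 2).
ΔG° = −nFE° = −(2)(96485)(+0.51) = -98,415 J = -98.4 kJ/mol.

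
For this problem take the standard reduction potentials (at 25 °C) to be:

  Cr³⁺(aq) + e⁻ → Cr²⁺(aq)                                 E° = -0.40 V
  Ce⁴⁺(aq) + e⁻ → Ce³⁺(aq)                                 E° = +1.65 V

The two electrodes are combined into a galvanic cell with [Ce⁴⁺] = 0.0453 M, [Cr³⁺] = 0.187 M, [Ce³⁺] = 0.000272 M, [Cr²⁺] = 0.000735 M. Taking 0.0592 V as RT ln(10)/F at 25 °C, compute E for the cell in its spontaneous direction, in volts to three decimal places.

+2.039 V

Ce⁴⁺/Ce³⁺ is the cathode (higher E°), Cr³⁺/Cr²⁺ the anode: E°cell = +1.65 − (-0.40) = +2.05 V, n = 1.
Overall: Ce⁴⁺(aq) + Cr²⁺(aq) → Ce³⁺(aq) + Cr³⁺(aq)
Q = [Ce³⁺]·[Cr³⁺] / ([Ce⁴⁺]·[Cr²⁺]); log Q = 0.184.
E = E° − (0.0592/n) log Q = +2.05 − (0.0592/1)(0.184) = +2.039 V.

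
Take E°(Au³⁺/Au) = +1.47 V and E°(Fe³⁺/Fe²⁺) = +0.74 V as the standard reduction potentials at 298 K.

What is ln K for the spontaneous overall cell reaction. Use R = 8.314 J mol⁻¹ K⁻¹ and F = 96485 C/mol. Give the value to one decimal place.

85.3

Cathode: Au³⁺/Au; anode: Fe³⁺/Fe²⁺. E°cell = (+1.47) − (+0.74) = +0.73 V, with n = 3.
ΔG° = −nFE° = −RT ln K, so ln K = nFE°/(RT) = (3)(96485)(+0.73) / ((8.314)(298)) = 85.286.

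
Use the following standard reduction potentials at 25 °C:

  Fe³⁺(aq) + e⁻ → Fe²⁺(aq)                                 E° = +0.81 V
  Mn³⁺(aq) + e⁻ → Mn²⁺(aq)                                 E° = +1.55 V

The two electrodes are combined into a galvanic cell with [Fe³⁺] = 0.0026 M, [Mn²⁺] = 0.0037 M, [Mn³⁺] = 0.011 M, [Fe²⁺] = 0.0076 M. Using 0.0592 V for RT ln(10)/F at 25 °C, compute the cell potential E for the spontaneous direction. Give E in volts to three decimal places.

+0.796 V

Mn³⁺/Mn²⁺ is the cathode (higher E°), Fe³⁺/Fe²⁺ the anode: E°cell = +1.55 − (+0.81) = +0.74 V, n = 1.
Overall: Mn³⁺(aq) + Fe²⁺(aq) → Mn²⁺(aq) + Fe³⁺(aq)
Q = [Mn²⁺]·[Fe³⁺] / ([Mn³⁺]·[Fe²⁺]); log Q = -0.939.
E = E° − (0.0592/n) log Q = +0.74 − (0.0592/1)(-0.939) = +0.796 V.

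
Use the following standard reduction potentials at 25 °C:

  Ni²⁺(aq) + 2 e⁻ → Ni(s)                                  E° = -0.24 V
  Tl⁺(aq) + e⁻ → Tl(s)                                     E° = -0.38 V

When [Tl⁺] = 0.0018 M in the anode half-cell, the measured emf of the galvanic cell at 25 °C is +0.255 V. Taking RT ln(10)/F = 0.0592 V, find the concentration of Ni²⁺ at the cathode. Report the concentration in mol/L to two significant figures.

Ni²⁺/Ni is the cathode, Tl⁺/Tl the anode: E°cell = +0.14 V, n = 2.
Overall reaction: Ni²⁺(aq) + 2 Tl(s) → Ni(s) + 2 Tl⁺(aq); Q = [Tl⁺]^2/[Ni²⁺]^1.
From E = E° − (0.0592/n) log Q: log Q = (E° − E)·n/0.0592 = (+0.14 − (+0.255))·2/0.0592 = -3.8851.
So 1·log[Ni²⁺] = 2·log(0.0018) − log Q = -5.4895 − (-3.8851) = -1.6044; [Ni²⁺] = 10^(-1.6044) ≈ 0.025 M.

0.025 M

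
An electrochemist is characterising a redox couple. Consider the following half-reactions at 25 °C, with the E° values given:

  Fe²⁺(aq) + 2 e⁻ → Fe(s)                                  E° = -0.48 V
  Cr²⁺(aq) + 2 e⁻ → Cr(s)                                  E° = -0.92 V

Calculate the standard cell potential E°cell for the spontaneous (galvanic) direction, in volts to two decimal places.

+0.44 V

The Fe²⁺/Fe couple has the higher reduction potential, so it is the cathode; Cr²⁺/Cr is oxidised at the anode.
E°cell = E°(cathode) − E°(anode) = (-0.48) − (-0.92) = +0.44 V.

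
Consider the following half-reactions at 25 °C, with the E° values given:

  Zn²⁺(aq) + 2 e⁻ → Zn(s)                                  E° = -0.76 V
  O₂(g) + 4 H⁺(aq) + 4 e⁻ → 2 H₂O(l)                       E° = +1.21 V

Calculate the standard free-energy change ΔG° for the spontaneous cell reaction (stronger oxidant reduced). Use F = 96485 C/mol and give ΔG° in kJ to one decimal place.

O₂/H₂O (E° = +1.21 V) is the cathode; Zn²⁺/Zn (E° = -0.76 V) is the anode, so E°cell = +1.97 V.
Balancing electrons gives n = 4 (lcm of 4 and 2).
ΔG° = −nFE° = −(4)(96485)(+1.97) = -760,302 J = -760.3 kJ.

-760.3 kJ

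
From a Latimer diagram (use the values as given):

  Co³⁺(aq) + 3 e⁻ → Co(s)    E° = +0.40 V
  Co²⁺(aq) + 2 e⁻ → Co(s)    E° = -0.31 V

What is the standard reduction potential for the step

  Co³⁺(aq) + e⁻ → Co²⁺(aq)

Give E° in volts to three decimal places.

+1.820 V

Sequential free energies add, so n₃E°₃ = n₁E°₁ + n₂E°₂.
With n₃ = 3, and the known step contributing 2×(-0.31) V, the unknown satisfies 1·E° = 3×(+0.40) − 2×(-0.31) = +1.820.
E° = +1.820 / 1 = +1.820 V.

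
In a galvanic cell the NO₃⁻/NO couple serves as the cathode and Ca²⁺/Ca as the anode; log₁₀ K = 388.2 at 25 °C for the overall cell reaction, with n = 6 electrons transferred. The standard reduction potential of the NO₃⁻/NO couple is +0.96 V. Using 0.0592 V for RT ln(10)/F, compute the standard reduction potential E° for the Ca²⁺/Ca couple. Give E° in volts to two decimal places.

E°cell = (0.0592/n)·log K = (0.0592/6)(388.2) = +3.830 V.
Since NO₃⁻/NO is the cathode and Ca²⁺/Ca the anode, E°cell = E°(NO₃⁻/NO) − E°(Ca²⁺/Ca).
So E°(Ca²⁺/Ca) = E°(NO₃⁻/NO) − E°cell = (+0.96) − (+3.830) = -2.87 V.

-2.87 V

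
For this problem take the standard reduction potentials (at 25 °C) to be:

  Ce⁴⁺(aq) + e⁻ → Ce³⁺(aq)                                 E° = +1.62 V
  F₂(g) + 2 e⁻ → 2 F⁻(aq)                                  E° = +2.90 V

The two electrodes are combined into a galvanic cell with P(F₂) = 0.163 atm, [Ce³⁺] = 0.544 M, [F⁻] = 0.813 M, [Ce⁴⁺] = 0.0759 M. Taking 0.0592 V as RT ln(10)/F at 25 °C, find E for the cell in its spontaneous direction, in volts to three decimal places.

F₂/F⁻ is the cathode (higher E°), Ce⁴⁺/Ce³⁺ the anode: E°cell = +2.90 − (+1.62) = +1.28 V, n = 2.
Overall: F₂(g) + 2 Ce³⁺(aq) → 2 F⁻(aq) + 2 Ce⁴⁺(aq)
Q = [F⁻]^2·[Ce⁴⁺]^2 / (P(F₂)·[Ce³⁺]^2); log Q = -1.103.
E = E° − (0.0592/n) log Q = +1.28 − (0.0592/2)(-1.103) = +1.313 V.

+1.313 V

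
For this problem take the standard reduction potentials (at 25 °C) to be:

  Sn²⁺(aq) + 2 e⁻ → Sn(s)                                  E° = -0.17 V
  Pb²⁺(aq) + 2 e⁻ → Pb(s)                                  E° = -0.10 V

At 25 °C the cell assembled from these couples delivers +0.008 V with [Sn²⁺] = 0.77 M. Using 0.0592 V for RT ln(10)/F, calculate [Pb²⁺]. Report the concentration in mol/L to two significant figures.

0.0062 M

Pb²⁺/Pb is the cathode, Sn²⁺/Sn the anode: E°cell = +0.07 V, n = 2.
Overall reaction: Pb²⁺(aq) + Sn(s) → Pb(s) + Sn²⁺(aq); Q = [Sn²⁺]^1/[Pb²⁺]^1.
From E = E° − (0.0592/n) log Q: log Q = (E° − E)·n/0.0592 = (+0.07 − (+0.008))·2/0.0592 = 2.0946.
So 1·log[Pb²⁺] = 1·log(0.77) − log Q = -0.1135 − (2.0946) = -2.2081; [Pb²⁺] = 10^(-2.2081) ≈ 0.0062 M.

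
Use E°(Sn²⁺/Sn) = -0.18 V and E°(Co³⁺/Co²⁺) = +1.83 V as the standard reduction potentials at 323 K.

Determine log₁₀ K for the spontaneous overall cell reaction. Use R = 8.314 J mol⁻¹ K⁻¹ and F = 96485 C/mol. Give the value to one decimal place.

Cathode: Co³⁺/Co²⁺; anode: Sn²⁺/Sn. E°cell = (+1.83) − (-0.18) = +2.01 V, with n = 2.
ΔG° = −nFE° = −RT ln K, so ln K = nFE°/(RT) = (2)(96485)(+2.01) / ((8.314)(323)) = 144.435.
log₁₀ K = 144.435 / ln 10 = 62.7.

62.7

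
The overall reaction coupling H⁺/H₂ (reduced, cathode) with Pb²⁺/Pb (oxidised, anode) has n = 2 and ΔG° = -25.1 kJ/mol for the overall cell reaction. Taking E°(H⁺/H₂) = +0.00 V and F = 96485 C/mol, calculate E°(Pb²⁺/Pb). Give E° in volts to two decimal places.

E°cell = −ΔG°/(nF) = −(-25.1×10³)/((2)(96485)) = +0.130 V.
Since H⁺/H₂ is the cathode and Pb²⁺/Pb the anode, E°cell = E°(H⁺/H₂) − E°(Pb²⁺/Pb).
So E°(Pb²⁺/Pb) = E°(H⁺/H₂) − E°cell = (+0.00) − (+0.130) = -0.13 V.

-0.13 V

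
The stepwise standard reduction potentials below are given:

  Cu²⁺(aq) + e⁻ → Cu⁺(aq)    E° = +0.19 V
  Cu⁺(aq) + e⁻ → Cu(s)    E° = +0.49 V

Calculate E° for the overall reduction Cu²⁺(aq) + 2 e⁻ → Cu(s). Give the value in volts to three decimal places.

Adding the free-energy changes (−nFE°) of the two steps gives −n₃FE°₃ = −n₁FE°₁ − n₂FE°₂.
E°₃ = (1×+0.19 + 1×+0.49) / 2 = (+0.680) / 2 = +0.340 V.

+0.340 V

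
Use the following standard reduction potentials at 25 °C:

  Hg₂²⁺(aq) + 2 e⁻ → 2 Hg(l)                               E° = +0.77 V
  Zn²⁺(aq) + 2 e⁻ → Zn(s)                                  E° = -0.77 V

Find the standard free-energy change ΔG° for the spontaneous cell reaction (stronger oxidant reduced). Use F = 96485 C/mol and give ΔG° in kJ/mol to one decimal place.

Hg₂²⁺/Hg (E° = +0.77 V) is the cathode; Zn²⁺/Zn (E° = -0.77 V) is the anode, so E°cell = +1.54 V.
Balancing electrons gives n = 2 (lcm of 2 and 2).
ΔG° = −nFE° = −(2)(96485)(+1.54) = -297,174 J = -297.2 kJ/mol.

-297.2 kJ/mol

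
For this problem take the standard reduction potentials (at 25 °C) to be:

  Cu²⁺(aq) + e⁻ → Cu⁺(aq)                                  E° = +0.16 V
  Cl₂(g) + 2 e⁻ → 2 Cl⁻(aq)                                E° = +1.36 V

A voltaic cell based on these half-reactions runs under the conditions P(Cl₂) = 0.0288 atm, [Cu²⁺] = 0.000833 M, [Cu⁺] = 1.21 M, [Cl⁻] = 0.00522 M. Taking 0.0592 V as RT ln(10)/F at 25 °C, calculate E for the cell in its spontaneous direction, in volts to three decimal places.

+1.477 V

Cl₂/Cl⁻ is the cathode (higher E°), Cu²⁺/Cu⁺ the anode: E°cell = +1.36 − (+0.16) = +1.20 V, n = 2.
Overall: Cl₂(g) + 2 Cu⁺(aq) → 2 Cl⁻(aq) + 2 Cu²⁺(aq)
Q = [Cl⁻]^2·[Cu²⁺]^2 / (P(Cl₂)·[Cu⁺]^2); log Q = -9.348.
E = E° − (0.0592/n) log Q = +1.20 − (0.0592/2)(-9.348) = +1.477 V.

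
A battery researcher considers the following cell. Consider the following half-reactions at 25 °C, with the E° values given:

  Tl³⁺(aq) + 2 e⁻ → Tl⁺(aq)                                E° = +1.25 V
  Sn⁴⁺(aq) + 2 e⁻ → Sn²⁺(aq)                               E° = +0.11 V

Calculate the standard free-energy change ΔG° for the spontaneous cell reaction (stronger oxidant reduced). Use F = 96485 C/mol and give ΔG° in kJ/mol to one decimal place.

Tl³⁺/Tl⁺ (E° = +1.25 V) is the cathode; Sn⁴⁺/Sn²⁺ (E° = +0.11 V) is the anode, so E°cell = +1.14 V.
Balancing electrons gives n = 2 (lcm of 2 and 2).
ΔG° = −nFE° = −(2)(96485)(+1.14) = -219,986 J = -220.0 kJ/mol.

-220.0 kJ/mol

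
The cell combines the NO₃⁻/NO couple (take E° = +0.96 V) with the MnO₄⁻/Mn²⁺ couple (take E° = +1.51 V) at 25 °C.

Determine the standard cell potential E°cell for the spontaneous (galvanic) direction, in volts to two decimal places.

+0.55 V

The MnO₄⁻/Mn²⁺ couple has the higher reduction potential, so it is the cathode; NO₃⁻/NO is oxidised at the anode.
E°cell = E°(cathode) − E°(anode) = (+1.51) − (+0.96) = +0.55 V.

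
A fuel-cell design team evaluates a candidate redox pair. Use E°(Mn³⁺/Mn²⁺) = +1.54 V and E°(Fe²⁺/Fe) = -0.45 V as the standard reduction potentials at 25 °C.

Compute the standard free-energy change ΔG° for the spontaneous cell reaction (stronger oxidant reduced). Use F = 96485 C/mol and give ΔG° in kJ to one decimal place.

-384.0 kJ

Mn³⁺/Mn²⁺ (E° = +1.54 V) is the cathode; Fe²⁺/Fe (E° = -0.45 V) is the anode, so E°cell = +1.99 V.
Balancing electrons gives n = 2 (lcm of 1 and 2).
ΔG° = −nFE° = −(2)(96485)(+1.99) = -384,010 J = -384.0 kJ.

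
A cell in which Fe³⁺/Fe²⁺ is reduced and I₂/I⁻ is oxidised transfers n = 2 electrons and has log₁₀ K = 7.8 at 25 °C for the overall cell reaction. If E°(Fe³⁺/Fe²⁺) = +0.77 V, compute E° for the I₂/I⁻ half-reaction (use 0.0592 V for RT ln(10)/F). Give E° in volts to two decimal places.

E°cell = (0.0592/n)·log K = (0.0592/2)(7.8) = +0.231 V.
Since Fe³⁺/Fe²⁺ is the cathode and I₂/I⁻ the anode, E°cell = E°(Fe³⁺/Fe²⁺) − E°(I₂/I⁻).
So E°(I₂/I⁻) = E°(Fe³⁺/Fe²⁺) − E°cell = (+0.77) − (+0.231) = +0.54 V.

+0.54 V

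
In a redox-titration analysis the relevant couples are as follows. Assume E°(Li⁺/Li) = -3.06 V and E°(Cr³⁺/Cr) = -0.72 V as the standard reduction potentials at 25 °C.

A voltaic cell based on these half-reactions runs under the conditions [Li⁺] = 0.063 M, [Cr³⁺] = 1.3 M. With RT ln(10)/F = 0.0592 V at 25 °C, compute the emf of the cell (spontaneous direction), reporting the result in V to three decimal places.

+2.413 V

Cr³⁺/Cr is the cathode (higher E°), Li⁺/Li the anode: E°cell = -0.72 − (-3.06) = +2.34 V, n = 3.
Overall: Cr³⁺(aq) + 3 Li(s) → Cr(s) + 3 Li⁺(aq)
Q = [Li⁺]^3 / ([Cr³⁺]); log Q = -3.716.
E = E° − (0.0592/n) log Q = +2.34 − (0.0592/3)(-3.716) = +2.413 V.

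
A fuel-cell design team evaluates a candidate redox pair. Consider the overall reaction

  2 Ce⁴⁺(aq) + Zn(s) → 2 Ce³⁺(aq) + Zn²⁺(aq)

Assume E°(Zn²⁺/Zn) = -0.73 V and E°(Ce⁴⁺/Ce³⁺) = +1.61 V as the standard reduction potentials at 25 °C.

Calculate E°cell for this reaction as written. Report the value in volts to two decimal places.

+2.34 V

The Ce⁴⁺/Ce³⁺ couple has the higher reduction potential, so it is the cathode; Zn²⁺/Zn is oxidised at the anode.
E°cell = E°(cathode) − E°(anode) = (+1.61) − (-0.73) = +2.34 V.
Since E°cell > 0, the reaction is spontaneous under standard conditions.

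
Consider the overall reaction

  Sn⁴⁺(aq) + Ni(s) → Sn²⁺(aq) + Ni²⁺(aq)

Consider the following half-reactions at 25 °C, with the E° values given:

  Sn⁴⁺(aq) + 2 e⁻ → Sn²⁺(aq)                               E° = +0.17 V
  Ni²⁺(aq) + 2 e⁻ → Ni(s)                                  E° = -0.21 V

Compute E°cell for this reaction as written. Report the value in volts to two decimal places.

The Sn⁴⁺/Sn²⁺ couple has the higher reduction potential, so it is the cathode; Ni²⁺/Ni is oxidised at the anode.
E°cell = E°(cathode) − E°(anode) = (+0.17) − (-0.21) = +0.38 V.

+0.38 V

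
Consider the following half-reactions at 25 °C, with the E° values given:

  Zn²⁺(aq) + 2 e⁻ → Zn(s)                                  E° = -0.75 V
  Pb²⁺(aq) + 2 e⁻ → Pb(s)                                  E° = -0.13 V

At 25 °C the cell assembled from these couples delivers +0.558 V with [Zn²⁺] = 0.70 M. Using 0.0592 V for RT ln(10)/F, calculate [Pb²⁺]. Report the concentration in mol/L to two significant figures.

Pb²⁺/Pb is the cathode, Zn²⁺/Zn the anode: E°cell = +0.62 V, n = 2.
Overall reaction: Pb²⁺(aq) + Zn(s) → Pb(s) + Zn²⁺(aq); Q = [Zn²⁺]^1/[Pb²⁺]^1.
From E = E° − (0.0592/n) log Q: log Q = (E° − E)·n/0.0592 = (+0.62 − (+0.558))·2/0.0592 = 2.0946.
So 1·log[Pb²⁺] = 1·log(0.7) − log Q = -0.1549 − (2.0946) = -2.2495; [Pb²⁺] = 10^(-2.2495) ≈ 0.0056 M.

0.0056 M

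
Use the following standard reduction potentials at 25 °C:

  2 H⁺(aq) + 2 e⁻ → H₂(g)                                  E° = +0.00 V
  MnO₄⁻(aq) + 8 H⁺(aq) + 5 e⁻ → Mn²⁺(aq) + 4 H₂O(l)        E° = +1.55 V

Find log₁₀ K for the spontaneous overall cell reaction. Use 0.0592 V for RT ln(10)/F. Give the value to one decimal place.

Cathode: MnO₄⁻/Mn²⁺; anode: H⁺/H₂. E°cell = +1.55 V, n = 10.
log K = nE°cell / 0.0592 = (10)(+1.55) / 0.0592 = 261.8.

261.8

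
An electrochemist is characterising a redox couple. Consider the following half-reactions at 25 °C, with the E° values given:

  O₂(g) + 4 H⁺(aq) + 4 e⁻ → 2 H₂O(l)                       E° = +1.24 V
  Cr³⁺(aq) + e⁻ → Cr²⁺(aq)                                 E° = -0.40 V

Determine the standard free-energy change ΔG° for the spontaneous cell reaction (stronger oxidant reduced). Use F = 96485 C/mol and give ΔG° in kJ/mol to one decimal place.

O₂/H₂O (E° = +1.24 V) is the cathode; Cr³⁺/Cr²⁺ (E° = -0.40 V) is the anode, so E°cell = +1.64 V.
Balancing electrons gives n = 4 (lcm of 4 and 1).
ΔG° = −nFE° = −(4)(96485)(+1.64) = -632,942 J = -632.9 kJ/mol.

-632.9 kJ/mol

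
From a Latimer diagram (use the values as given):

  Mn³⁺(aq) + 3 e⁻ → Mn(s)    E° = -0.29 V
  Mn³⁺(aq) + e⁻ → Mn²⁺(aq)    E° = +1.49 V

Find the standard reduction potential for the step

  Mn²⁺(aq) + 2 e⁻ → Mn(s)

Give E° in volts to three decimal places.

Sequential free energies add, so n₃E°₃ = n₁E°₁ + n₂E°₂.
With n₃ = 3, and the known step contributing 1×(+1.49) V, the unknown satisfies 2·E° = 3×(-0.29) − 1×(+1.49) = -2.360.
E° = -2.360 / 2 = -1.180 V.

-1.180 V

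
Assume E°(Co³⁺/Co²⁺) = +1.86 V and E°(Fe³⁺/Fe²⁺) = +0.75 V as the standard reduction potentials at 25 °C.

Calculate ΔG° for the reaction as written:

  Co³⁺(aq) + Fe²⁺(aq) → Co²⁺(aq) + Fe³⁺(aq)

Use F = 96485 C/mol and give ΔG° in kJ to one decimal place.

-107.1 kJ

As written, Co³⁺/Co²⁺ is reduced (cathode) and Fe³⁺/Fe²⁺ is oxidised (anode), so E°cell = (+1.86) − (+0.75) = +1.11 V.
Balancing electrons gives n = 1.
ΔG° = −nFE° = −(1)(96485)(+1.11) = -107,098 J = -107.1 kJ.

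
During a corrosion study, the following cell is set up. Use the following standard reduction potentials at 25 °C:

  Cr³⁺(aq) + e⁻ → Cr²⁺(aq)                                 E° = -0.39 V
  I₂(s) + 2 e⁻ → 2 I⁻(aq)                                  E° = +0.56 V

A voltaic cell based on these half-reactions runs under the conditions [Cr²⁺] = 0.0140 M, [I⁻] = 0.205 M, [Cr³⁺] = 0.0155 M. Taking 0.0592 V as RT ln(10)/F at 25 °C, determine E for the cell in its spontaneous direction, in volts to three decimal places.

+0.988 V

I₂/I⁻ is the cathode (higher E°), Cr³⁺/Cr²⁺ the anode: E°cell = +0.56 − (-0.39) = +0.95 V, n = 2.
Overall: I₂(s) + 2 Cr²⁺(aq) → 2 I⁻(aq) + 2 Cr³⁺(aq)
Q = [I⁻]^2·[Cr³⁺]^2 / ([Cr²⁺]^2); log Q = -1.288.
E = E° − (0.0592/n) log Q = +0.95 − (0.0592/2)(-1.288) = +0.988 V.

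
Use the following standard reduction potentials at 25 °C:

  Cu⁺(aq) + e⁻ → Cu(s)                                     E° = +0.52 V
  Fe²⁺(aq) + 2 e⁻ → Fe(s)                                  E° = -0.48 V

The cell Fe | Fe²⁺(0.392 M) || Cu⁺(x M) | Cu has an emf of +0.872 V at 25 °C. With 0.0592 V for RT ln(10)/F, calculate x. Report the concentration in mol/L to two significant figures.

Cu⁺/Cu is the cathode, Fe²⁺/Fe the anode: E°cell = +1.00 V, n = 2.
Overall reaction: 2 Cu⁺(aq) + Fe(s) → 2 Cu(s) + Fe²⁺(aq); Q = [Fe²⁺]^1/[Cu⁺]^2.
From E = E° − (0.0592/n) log Q: log Q = (E° − E)·n/0.0592 = (+1.00 − (+0.872))·2/0.0592 = 4.3243.
So 2·log[Cu⁺] = 1·log(0.392) − log Q = -0.4067 − (4.3243) = -4.7310; log[Cu⁺] = -4.7310 / 2 = -2.3655; [Cu⁺] = 10^(-2.3655) ≈ 0.0043 M.

0.0043 M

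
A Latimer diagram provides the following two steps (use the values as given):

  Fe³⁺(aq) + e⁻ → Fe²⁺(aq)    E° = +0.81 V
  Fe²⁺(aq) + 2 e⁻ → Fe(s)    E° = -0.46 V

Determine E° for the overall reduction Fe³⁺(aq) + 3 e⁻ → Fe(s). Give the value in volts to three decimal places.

-0.037 V

Standard free energies of sequential steps add: ΔG°₃ = ΔG°₁ + ΔG°₂, so n₃E°₃ = n₁E°₁ + n₂E°₂.
E°₃ = (1×+0.81 + 2×-0.46) / 3 = (-0.110) / 3 = -0.037 V.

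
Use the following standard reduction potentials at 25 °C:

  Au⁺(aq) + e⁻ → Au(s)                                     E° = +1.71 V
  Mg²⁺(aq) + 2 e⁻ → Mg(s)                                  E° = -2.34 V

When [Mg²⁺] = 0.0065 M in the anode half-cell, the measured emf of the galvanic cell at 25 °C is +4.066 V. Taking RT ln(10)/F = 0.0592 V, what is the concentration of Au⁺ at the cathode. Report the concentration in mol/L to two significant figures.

Au⁺/Au is the cathode, Mg²⁺/Mg the anode: E°cell = +4.05 V, n = 2.
Overall reaction: 2 Au⁺(aq) + Mg(s) → 2 Au(s) + Mg²⁺(aq); Q = [Mg²⁺]^1/[Au⁺]^2.
From E = E° − (0.0592/n) log Q: log Q = (E° − E)·n/0.0592 = (+4.05 − (+4.066))·2/0.0592 = -0.5405.
So 2·log[Au⁺] = 1·log(0.0065) − log Q = -2.1871 − (-0.5405) = -1.6466; log[Au⁺] = -1.6466 / 2 = -0.8233; [Au⁺] = 10^(-0.8233) ≈ 0.15 M.

0.15 M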